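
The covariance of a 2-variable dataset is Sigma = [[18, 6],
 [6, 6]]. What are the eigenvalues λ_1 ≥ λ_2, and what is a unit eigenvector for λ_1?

Step 1 — characteristic polynomial of 2×2 Sigma:
  det(Sigma - λI) = λ² - trace · λ + det = 0.
  trace = 18 + 6 = 24, det = 18·6 - (6)² = 72.
Step 2 — discriminant:
  Δ = trace² - 4·det = 576 - 288 = 288.
Step 3 — eigenvalues:
  λ = (trace ± √Δ)/2 = (24 ± 16.9706)/2,
  λ_1 = 20.4853,  λ_2 = 3.5147.

Step 4 — unit eigenvector for λ_1: solve (Sigma - λ_1 I)v = 0. First row:
  (18 - 20.4853)·v_x + (6)·v_y = 0, i.e. (-2.4853)·v_x + (6)·v_y = 0,
  so v ∝ (b, λ_1 - a) = (6, 2.4853) = u.
  ||u|| = √((6)² + (2.4853)²) = √(42.1766) ≈ 6.4944,
  v_1 = u/||u|| ≈ (0.9239, 0.3827) (||v_1|| = 1).

λ_1 = 20.4853,  λ_2 = 3.5147;  v_1 ≈ (0.9239, 0.3827)


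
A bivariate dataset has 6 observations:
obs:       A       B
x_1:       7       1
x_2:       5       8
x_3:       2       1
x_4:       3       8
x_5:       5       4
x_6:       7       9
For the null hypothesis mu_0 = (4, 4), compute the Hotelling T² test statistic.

Step 1 — sample mean vector:
  mean(A) = (7 + 5 + 2 + 3 + 5 + 7) / 6 = 29/6 = 4.8333
  mean(B) = (1 + 8 + 1 + 8 + 4 + 9) / 6 = 31/6 = 5.1667
  x̄ = (4.8333, 5.1667),  deviation x̄ - mu_0 = (4.8333, 5.1667) - (4, 4) = (0.8333, 1.1667).

Step 2 — sample covariance matrix, S[i,j] = (1/(n-1)) · Σ_k (x_{k,i} - mean_i) · (x_{k,j} - mean_j), divisor n-1 = 5:
  S[A,A] = ((2.1667)·(2.1667) + (0.1667)·(0.1667) + (-2.8333)·(-2.8333) + (-1.8333)·(-1.8333) + (0.1667)·(0.1667) + (2.1667)·(2.1667)) / 5 = 20.8333/5 = 4.1667
  S[A,B] = ((2.1667)·(-4.1667) + (0.1667)·(2.8333) + (-2.8333)·(-4.1667) + (-1.8333)·(2.8333) + (0.1667)·(-1.1667) + (2.1667)·(3.8333)) / 5 = 6.1667/5 = 1.2333
  S[B,B] = ((-4.1667)·(-4.1667) + (2.8333)·(2.8333) + (-4.1667)·(-4.1667) + (2.8333)·(2.8333) + (-1.1667)·(-1.1667) + (3.8333)·(3.8333)) / 5 = 66.8333/5 = 13.3667
  S = [[4.1667, 1.2333],
 [1.2333, 13.3667]].

Step 3 — invert S. det(S) = 4.1667·13.3667 - (1.2333)² = 54.1733.
  S^{-1} = (1/det) · [[d, -b], [-b, a]] = [[0.2467, -0.0228],
 [-0.0228, 0.0769]].

Step 4 — quadratic form (x̄ - mu_0)^T · S^{-1} · (x̄ - mu_0):
  S^{-1} · (x̄ - mu_0) = (0.1791, 0.0708),
  (x̄ - mu_0)^T · [...] = (0.8333)·(0.1791) + (1.1667)·(0.0708) = 0.2318.

Step 5 — scale by n: T² = 6 · 0.2318 = 1.3906.

T² ≈ 1.3906


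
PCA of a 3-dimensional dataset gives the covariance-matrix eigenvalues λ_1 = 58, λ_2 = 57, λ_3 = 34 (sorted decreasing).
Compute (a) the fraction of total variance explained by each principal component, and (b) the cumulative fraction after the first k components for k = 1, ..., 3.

Step 1 — total variance = trace(Sigma) = Σ λ_i = 58 + 57 + 34 = 149.

Step 2 — fraction explained by component i = λ_i / Σ λ:
  PC1: 58/149 = 0.3893
  PC2: 57/149 = 0.3826
  PC3: 34/149 = 0.2282

Step 3 — cumulative fraction after k components = (λ_1 + ... + λ_k) / Σ λ:
  k = 1: 58/149 = 0.3893
  k = 2: (58 + 57)/149 = 115/149 = 0.7718
  k = 3: (58 + 57 + 34)/149 = 149/149 = 1

Summary (fraction, with percent):

explained: PC1 0.3893 (38.93%), PC2 0.3826 (38.26%), PC3 0.2282 (22.82%);  cumulative: 0.3893, 0.7718, 1


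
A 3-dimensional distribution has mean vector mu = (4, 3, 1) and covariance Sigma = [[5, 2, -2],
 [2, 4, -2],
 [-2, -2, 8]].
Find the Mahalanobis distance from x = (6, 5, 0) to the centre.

Step 1 — centre the observation: (x - mu) = (2, 2, -1).

Step 2 — invert Sigma (cofactor / det for 3×3, or solve directly):
  Sigma^{-1} = [[0.2593, -0.1111, 0.037],
 [-0.1111, 0.3333, 0.0556],
 [0.037, 0.0556, 0.1481]].

Step 3 — form the quadratic (x - mu)^T · Sigma^{-1} · (x - mu):
  Sigma^{-1} · (x - mu) = (0.2593, 0.3889, 0.037).
  (x - mu)^T · [Sigma^{-1} · (x - mu)] = (2)·(0.2593) + (2)·(0.3889) + (-1)·(0.037) = 1.2593.

Step 4 — take square root: d = √(1.2593) ≈ 1.1222.

d(x, mu) = √(1.2593) ≈ 1.1222


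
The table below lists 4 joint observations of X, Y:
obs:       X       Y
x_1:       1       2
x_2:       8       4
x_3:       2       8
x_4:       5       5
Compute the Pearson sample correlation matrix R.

Step 1 — column means:
  mean(X) = (1 + 8 + 2 + 5) / 4 = 16/4 = 4
  mean(Y) = (2 + 4 + 8 + 5) / 4 = 19/4 = 4.75

Step 2 — sample variances and covariances s[i,j] = (1/(n-1)) · Σ_k (x_{k,i} - mean_i) · (x_{k,j} - mean_j), with n-1 = 3:
  s[X,X] = ((-3)·(-3) + (4)·(4) + (-2)·(-2) + (1)·(1)) / 3 = 30/3 = 10
  s[X,Y] = ((-3)·(-2.75) + (4)·(-0.75) + (-2)·(3.25) + (1)·(0.25)) / 3 = -1/3 = -0.3333
  s[Y,Y] = ((-2.75)·(-2.75) + (-0.75)·(-0.75) + (3.25)·(3.25) + (0.25)·(0.25)) / 3 = 18.75/3 = 6.25
  Sample standard deviations s_i = √(s[i,i]):
  s(X) = √(10) = 3.1623
  s(Y) = √(6.25) = 2.5

Step 3 — r_{ij} = s_{ij} / (s_i · s_j):
  r[X,X] = 1 (diagonal).
  r[X,Y] = -0.3333 / (3.1623 · 2.5) = -0.3333 / 7.9057 = -0.0422
  r[Y,Y] = 1 (diagonal).

R is symmetric with unit diagonal. Assembling:

R = [[1, -0.0422],
 [-0.0422, 1]]


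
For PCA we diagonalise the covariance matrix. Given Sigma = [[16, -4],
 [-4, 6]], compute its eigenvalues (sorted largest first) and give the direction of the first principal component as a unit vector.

Step 1 — characteristic polynomial of 2×2 Sigma:
  det(Sigma - λI) = λ² - trace · λ + det = 0.
  trace = 16 + 6 = 22, det = 16·6 - (-4)² = 80.
Step 2 — discriminant:
  Δ = trace² - 4·det = 484 - 320 = 164.
Step 3 — eigenvalues:
  λ = (trace ± √Δ)/2 = (22 ± 12.8062)/2,
  λ_1 = 17.4031,  λ_2 = 4.5969.

Step 4 — unit eigenvector for λ_1: solve (Sigma - λ_1 I)v = 0. First row:
  (16 - 17.4031)·v_x + (-4)·v_y = 0, i.e. (-1.4031)·v_x + (-4)·v_y = 0,
  so v ∝ (b, λ_1 - a) = (-4, 1.4031); multiply by -1 so the first entry is positive: u = (4, -1.4031).
  ||u|| = √((4)² + (-1.4031)²) = √(17.9688) ≈ 4.239,
  v_1 = u/||u|| ≈ (0.9436, -0.331) (||v_1|| = 1).

λ_1 = 17.4031,  λ_2 = 4.5969;  v_1 ≈ (0.9436, -0.331)


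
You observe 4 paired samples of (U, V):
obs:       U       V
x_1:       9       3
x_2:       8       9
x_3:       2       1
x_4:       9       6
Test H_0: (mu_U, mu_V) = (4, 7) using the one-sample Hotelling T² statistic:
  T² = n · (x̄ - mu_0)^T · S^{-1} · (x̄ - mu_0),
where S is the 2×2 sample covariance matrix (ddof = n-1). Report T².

Step 1 — sample mean vector:
  mean(U) = (9 + 8 + 2 + 9) / 4 = 28/4 = 7
  mean(V) = (3 + 9 + 1 + 6) / 4 = 19/4 = 4.75
  x̄ = (7, 4.75),  deviation x̄ - mu_0 = (7, 4.75) - (4, 7) = (3, -2.25).

Step 2 — sample covariance matrix, S[i,j] = (1/(n-1)) · Σ_k (x_{k,i} - mean_i) · (x_{k,j} - mean_j), divisor n-1 = 3:
  S[U,U] = ((2)·(2) + (1)·(1) + (-5)·(-5) + (2)·(2)) / 3 = 34/3 = 11.3333
  S[U,V] = ((2)·(-1.75) + (1)·(4.25) + (-5)·(-3.75) + (2)·(1.25)) / 3 = 22/3 = 7.3333
  S[V,V] = ((-1.75)·(-1.75) + (4.25)·(4.25) + (-3.75)·(-3.75) + (1.25)·(1.25)) / 3 = 36.75/3 = 12.25
  S = [[11.3333, 7.3333],
 [7.3333, 12.25]].

Step 3 — invert S. det(S) = 11.3333·12.25 - (7.3333)² = 85.0556.
  S^{-1} = (1/det) · [[d, -b], [-b, a]] = [[0.144, -0.0862],
 [-0.0862, 0.1332]].

Step 4 — quadratic form (x̄ - mu_0)^T · S^{-1} · (x̄ - mu_0):
  S^{-1} · (x̄ - mu_0) = (0.6261, -0.5585),
  (x̄ - mu_0)^T · [...] = (3)·(0.6261) + (-2.25)·(-0.5585) = 3.1347.

Step 5 — scale by n: T² = 4 · 3.1347 = 12.5389.

T² ≈ 12.5389


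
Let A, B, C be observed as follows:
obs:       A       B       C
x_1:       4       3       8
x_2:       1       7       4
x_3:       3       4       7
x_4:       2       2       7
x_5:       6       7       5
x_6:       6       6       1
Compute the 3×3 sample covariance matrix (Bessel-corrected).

Step 1 — column means:
  mean(A) = (4 + 1 + 3 + 2 + 6 + 6) / 6 = 22/6 = 3.6667
  mean(B) = (3 + 7 + 4 + 2 + 7 + 6) / 6 = 29/6 = 4.8333
  mean(C) = (8 + 4 + 7 + 7 + 5 + 1) / 6 = 32/6 = 5.3333

Step 2 — sample covariance S[i,j] = (1/(n-1)) · Σ_k (x_{k,i} - mean_i) · (x_{k,j} - mean_j), with n-1 = 5.
  S[A,A] = ((0.3333)·(0.3333) + (-2.6667)·(-2.6667) + (-0.6667)·(-0.6667) + (-1.6667)·(-1.6667) + (2.3333)·(2.3333) + (2.3333)·(2.3333)) / 5 = 21.3333/5 = 4.2667
  S[A,B] = ((0.3333)·(-1.8333) + (-2.6667)·(2.1667) + (-0.6667)·(-0.8333) + (-1.6667)·(-2.8333) + (2.3333)·(2.1667) + (2.3333)·(1.1667)) / 5 = 6.6667/5 = 1.3333
  S[A,C] = ((0.3333)·(2.6667) + (-2.6667)·(-1.3333) + (-0.6667)·(1.6667) + (-1.6667)·(1.6667) + (2.3333)·(-0.3333) + (2.3333)·(-4.3333)) / 5 = -10.3333/5 = -2.0667
  S[B,B] = ((-1.8333)·(-1.8333) + (2.1667)·(2.1667) + (-0.8333)·(-0.8333) + (-2.8333)·(-2.8333) + (2.1667)·(2.1667) + (1.1667)·(1.1667)) / 5 = 22.8333/5 = 4.5667
  S[B,C] = ((-1.8333)·(2.6667) + (2.1667)·(-1.3333) + (-0.8333)·(1.6667) + (-2.8333)·(1.6667) + (2.1667)·(-0.3333) + (1.1667)·(-4.3333)) / 5 = -19.6667/5 = -3.9333
  S[C,C] = ((2.6667)·(2.6667) + (-1.3333)·(-1.3333) + (1.6667)·(1.6667) + (1.6667)·(1.6667) + (-0.3333)·(-0.3333) + (-4.3333)·(-4.3333)) / 5 = 33.3333/5 = 6.6667

S is symmetric (S[j,i] = S[i,j]). Assembling:

S = [[4.2667, 1.3333, -2.0667],
 [1.3333, 4.5667, -3.9333],
 [-2.0667, -3.9333, 6.6667]]


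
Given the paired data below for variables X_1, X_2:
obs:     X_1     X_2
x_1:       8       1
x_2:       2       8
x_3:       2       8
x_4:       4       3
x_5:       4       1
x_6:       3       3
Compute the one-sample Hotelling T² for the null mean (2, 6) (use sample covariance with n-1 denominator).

Step 1 — sample mean vector:
  mean(X_1) = (8 + 2 + 2 + 4 + 4 + 3) / 6 = 23/6 = 3.8333
  mean(X_2) = (1 + 8 + 8 + 3 + 1 + 3) / 6 = 24/6 = 4
  x̄ = (3.8333, 4),  deviation x̄ - mu_0 = (3.8333, 4) - (2, 6) = (1.8333, -2).

Step 2 — sample covariance matrix, S[i,j] = (1/(n-1)) · Σ_k (x_{k,i} - mean_i) · (x_{k,j} - mean_j), divisor n-1 = 5:
  S[X_1,X_1] = ((4.1667)·(4.1667) + (-1.8333)·(-1.8333) + (-1.8333)·(-1.8333) + (0.1667)·(0.1667) + (0.1667)·(0.1667) + (-0.8333)·(-0.8333)) / 5 = 24.8333/5 = 4.9667
  S[X_1,X_2] = ((4.1667)·(-3) + (-1.8333)·(4) + (-1.8333)·(4) + (0.1667)·(-1) + (0.1667)·(-3) + (-0.8333)·(-1)) / 5 = -27/5 = -5.4
  S[X_2,X_2] = ((-3)·(-3) + (4)·(4) + (4)·(4) + (-1)·(-1) + (-3)·(-3) + (-1)·(-1)) / 5 = 52/5 = 10.4
  S = [[4.9667, -5.4],
 [-5.4, 10.4]].

Step 3 — invert S. det(S) = 4.9667·10.4 - (-5.4)² = 22.4933.
  S^{-1} = (1/det) · [[d, -b], [-b, a]] = [[0.4624, 0.2401],
 [0.2401, 0.2208]].

Step 4 — quadratic form (x̄ - mu_0)^T · S^{-1} · (x̄ - mu_0):
  S^{-1} · (x̄ - mu_0) = (0.3675, -0.0015),
  (x̄ - mu_0)^T · [...] = (1.8333)·(0.3675) + (-2)·(-0.0015) = 0.6767.

Step 5 — scale by n: T² = 6 · 0.6767 = 4.0605.

T² ≈ 4.0605


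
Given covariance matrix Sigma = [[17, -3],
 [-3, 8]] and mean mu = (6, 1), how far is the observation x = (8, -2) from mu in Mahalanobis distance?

Step 1 — centre the observation: (x - mu) = (2, -3).

Step 2 — invert Sigma. det(Sigma) = 17·8 - (-3)² = 127.
  Sigma^{-1} = (1/det) · [[d, -b], [-b, a]] = [[0.063, 0.0236],
 [0.0236, 0.1339]].

Step 3 — form the quadratic (x - mu)^T · Sigma^{-1} · (x - mu):
  Sigma^{-1} · (x - mu) = (0.0551, -0.3543).
  (x - mu)^T · [Sigma^{-1} · (x - mu)] = (2)·(0.0551) + (-3)·(-0.3543) = 1.1732.

Step 4 — take square root: d = √(1.1732) ≈ 1.0832.

d(x, mu) = √(1.1732) ≈ 1.0832


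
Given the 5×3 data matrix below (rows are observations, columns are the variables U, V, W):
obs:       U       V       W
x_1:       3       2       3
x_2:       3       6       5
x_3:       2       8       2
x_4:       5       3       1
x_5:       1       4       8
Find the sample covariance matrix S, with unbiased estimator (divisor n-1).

Step 1 — column means:
  mean(U) = (3 + 3 + 2 + 5 + 1) / 5 = 14/5 = 2.8
  mean(V) = (2 + 6 + 8 + 3 + 4) / 5 = 23/5 = 4.6
  mean(W) = (3 + 5 + 2 + 1 + 8) / 5 = 19/5 = 3.8

Step 2 — sample covariance S[i,j] = (1/(n-1)) · Σ_k (x_{k,i} - mean_i) · (x_{k,j} - mean_j), with n-1 = 4.
  S[U,U] = ((0.2)·(0.2) + (0.2)·(0.2) + (-0.8)·(-0.8) + (2.2)·(2.2) + (-1.8)·(-1.8)) / 4 = 8.8/4 = 2.2
  S[U,V] = ((0.2)·(-2.6) + (0.2)·(1.4) + (-0.8)·(3.4) + (2.2)·(-1.6) + (-1.8)·(-0.6)) / 4 = -5.4/4 = -1.35
  S[U,W] = ((0.2)·(-0.8) + (0.2)·(1.2) + (-0.8)·(-1.8) + (2.2)·(-2.8) + (-1.8)·(4.2)) / 4 = -12.2/4 = -3.05
  S[V,V] = ((-2.6)·(-2.6) + (1.4)·(1.4) + (3.4)·(3.4) + (-1.6)·(-1.6) + (-0.6)·(-0.6)) / 4 = 23.2/4 = 5.8
  S[V,W] = ((-2.6)·(-0.8) + (1.4)·(1.2) + (3.4)·(-1.8) + (-1.6)·(-2.8) + (-0.6)·(4.2)) / 4 = -0.4/4 = -0.1
  S[W,W] = ((-0.8)·(-0.8) + (1.2)·(1.2) + (-1.8)·(-1.8) + (-2.8)·(-2.8) + (4.2)·(4.2)) / 4 = 30.8/4 = 7.7

S is symmetric (S[j,i] = S[i,j]). Assembling:

S = [[2.2, -1.35, -3.05],
 [-1.35, 5.8, -0.1],
 [-3.05, -0.1, 7.7]]


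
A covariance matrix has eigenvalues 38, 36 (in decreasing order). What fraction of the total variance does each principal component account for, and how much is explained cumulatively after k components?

Step 1 — total variance = trace(Sigma) = Σ λ_i = 38 + 36 = 74.

Step 2 — fraction explained by component i = λ_i / Σ λ:
  PC1: 38/74 = 0.5135
  PC2: 36/74 = 0.4865

Step 3 — cumulative fraction after k components = (λ_1 + ... + λ_k) / Σ λ:
  k = 1: 38/74 = 0.5135
  k = 2: (38 + 36)/74 = 74/74 = 1

Summary (fraction, with percent):

explained: PC1 0.5135 (51.35%), PC2 0.4865 (48.65%);  cumulative: 0.5135, 1


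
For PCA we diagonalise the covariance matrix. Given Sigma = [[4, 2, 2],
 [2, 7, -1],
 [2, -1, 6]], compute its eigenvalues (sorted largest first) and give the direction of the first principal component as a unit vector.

Step 1 — characteristic polynomial p(λ) = det(λI - Sigma) = λ³ - tr·λ² + c_1·λ - det, where tr = trace, c_1 = sum of the principal 2×2 minors, det = det(Sigma):
  tr = 4 + 7 + 6 = 17,
  c_1 = (4·7 - (2)²) + (4·6 - (2)²) + (7·6 - (-1)²) = 24 + 20 + 41 = 85,
  det = 4·(7·6 - (-1)²) - (2)·((2)·6 - (-1)·(2)) + (2)·((2)·(-1) - 7·(2)) = 4·(41) - (2)·(14) + (2)·(-16) = 104.
  So p(λ) = λ³ - 17λ² + 85λ - 104.
Step 2 — look for an integer root (rational root theorem: any rational root is an integer divisor of 104). Testing λ = 8:
  p(8) = 512 - 1088 + 680 - 104 = 0  ✓
  Dividing out (λ - 8): p(λ) = (λ - 8)(λ² - 9λ + 13).
Step 3 — remaining eigenvalues from the quadratic λ² - 9λ + 13 = 0:
  Δ = 9² - 4·13 = 81 - 52 = 29,  λ = (9 ± √29)/2 = (9 ± 5.3852)/2 ≈ 7.1926 or 1.8074.
  Sorted: λ_1 = 8,  λ_2 = 7.1926,  λ_3 = 1.8074  (check: sum = 17 = tr ✓).

Step 4 — unit eigenvector for λ_1 = 8: v spans the null space of (Sigma - λ_1 I), whose rows are
  r_1 = (-4, 2, 2),  r_2 = (2, -1, -1),  r_3 = (2, -1, -2).
  v is orthogonal to every row, so take v ∝ r_1 × r_3 = ((2)·(-2) - (2)·(-1), (2)·(2) - (-4)·(-2), (-4)·(-1) - (2)·(2)) = (-2, -4, 0).
  Rescale (divide by 2; multiply by -1 so the first nonzero entry is positive): u = (1, 2, 0).
  ||u|| = √((1)² + (2)² + (0)²) = √(5) ≈ 2.2361,  v_1 = u/||u|| ≈ (0.4472, 0.8944, 0) (||v_1|| = 1).

λ_1 = 8,  λ_2 = 7.1926,  λ_3 = 1.8074;  v_1 ≈ (0.4472, 0.8944, 0)


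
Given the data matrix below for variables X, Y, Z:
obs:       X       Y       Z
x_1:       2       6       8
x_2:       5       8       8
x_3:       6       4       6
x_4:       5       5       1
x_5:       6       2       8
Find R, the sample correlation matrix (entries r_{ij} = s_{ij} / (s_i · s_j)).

Step 1 — column means:
  mean(X) = (2 + 5 + 6 + 5 + 6) / 5 = 24/5 = 4.8
  mean(Y) = (6 + 8 + 4 + 5 + 2) / 5 = 25/5 = 5
  mean(Z) = (8 + 8 + 6 + 1 + 8) / 5 = 31/5 = 6.2

Step 2 — sample variances and covariances s[i,j] = (1/(n-1)) · Σ_k (x_{k,i} - mean_i) · (x_{k,j} - mean_j), with n-1 = 4:
  s[X,X] = ((-2.8)·(-2.8) + (0.2)·(0.2) + (1.2)·(1.2) + (0.2)·(0.2) + (1.2)·(1.2)) / 4 = 10.8/4 = 2.7
  s[X,Y] = ((-2.8)·(1) + (0.2)·(3) + (1.2)·(-1) + (0.2)·(0) + (1.2)·(-3)) / 4 = -7/4 = -1.75
  s[X,Z] = ((-2.8)·(1.8) + (0.2)·(1.8) + (1.2)·(-0.2) + (0.2)·(-5.2) + (1.2)·(1.8)) / 4 = -3.8/4 = -0.95
  s[Y,Y] = ((1)·(1) + (3)·(3) + (-1)·(-1) + (0)·(0) + (-3)·(-3)) / 4 = 20/4 = 5
  s[Y,Z] = ((1)·(1.8) + (3)·(1.8) + (-1)·(-0.2) + (0)·(-5.2) + (-3)·(1.8)) / 4 = 2/4 = 0.5
  s[Z,Z] = ((1.8)·(1.8) + (1.8)·(1.8) + (-0.2)·(-0.2) + (-5.2)·(-5.2) + (1.8)·(1.8)) / 4 = 36.8/4 = 9.2
  Sample standard deviations s_i = √(s[i,i]):
  s(X) = √(2.7) = 1.6432
  s(Y) = √(5) = 2.2361
  s(Z) = √(9.2) = 3.0332

Step 3 — r_{ij} = s_{ij} / (s_i · s_j):
  r[X,X] = 1 (diagonal).
  r[X,Y] = -1.75 / (1.6432 · 2.2361) = -1.75 / 3.6742 = -0.4763
  r[X,Z] = -0.95 / (1.6432 · 3.0332) = -0.95 / 4.984 = -0.1906
  r[Y,Y] = 1 (diagonal).
  r[Y,Z] = 0.5 / (2.2361 · 3.0332) = 0.5 / 6.7823 = 0.0737
  r[Z,Z] = 1 (diagonal).

R is symmetric with unit diagonal. Assembling:

R = [[1, -0.4763, -0.1906],
 [-0.4763, 1, 0.0737],
 [-0.1906, 0.0737, 1]]


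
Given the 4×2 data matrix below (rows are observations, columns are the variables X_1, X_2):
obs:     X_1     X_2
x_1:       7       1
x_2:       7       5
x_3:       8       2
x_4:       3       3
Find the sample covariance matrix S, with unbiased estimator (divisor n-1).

Step 1 — column means:
  mean(X_1) = (7 + 7 + 8 + 3) / 4 = 25/4 = 6.25
  mean(X_2) = (1 + 5 + 2 + 3) / 4 = 11/4 = 2.75

Step 2 — sample covariance S[i,j] = (1/(n-1)) · Σ_k (x_{k,i} - mean_i) · (x_{k,j} - mean_j), with n-1 = 3.
  S[X_1,X_1] = ((0.75)·(0.75) + (0.75)·(0.75) + (1.75)·(1.75) + (-3.25)·(-3.25)) / 3 = 14.75/3 = 4.9167
  S[X_1,X_2] = ((0.75)·(-1.75) + (0.75)·(2.25) + (1.75)·(-0.75) + (-3.25)·(0.25)) / 3 = -1.75/3 = -0.5833
  S[X_2,X_2] = ((-1.75)·(-1.75) + (2.25)·(2.25) + (-0.75)·(-0.75) + (0.25)·(0.25)) / 3 = 8.75/3 = 2.9167

S is symmetric (S[j,i] = S[i,j]). Assembling:

S = [[4.9167, -0.5833],
 [-0.5833, 2.9167]]


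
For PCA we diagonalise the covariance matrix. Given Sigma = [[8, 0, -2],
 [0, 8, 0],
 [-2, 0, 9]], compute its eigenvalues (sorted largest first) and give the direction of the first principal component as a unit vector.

Step 1 — characteristic polynomial p(λ) = det(λI - Sigma) = λ³ - tr·λ² + c_1·λ - det, where tr = trace, c_1 = sum of the principal 2×2 minors, det = det(Sigma):
  tr = 8 + 8 + 9 = 25,
  c_1 = (8·8 - (0)²) + (8·9 - (-2)²) + (8·9 - (0)²) = 64 + 68 + 72 = 204,
  det = 8·(8·9 - (0)²) - (0)·((0)·9 - (0)·(-2)) + (-2)·((0)·(0) - 8·(-2)) = 8·(72) - (0)·(0) + (-2)·(16) = 544.
  So p(λ) = λ³ - 25λ² + 204λ - 544.
Step 2 — look for an integer root (rational root theorem: any rational root is an integer divisor of 544). Testing λ = 8:
  p(8) = 512 - 1600 + 1632 - 544 = 0  ✓
  Dividing out (λ - 8): p(λ) = (λ - 8)(λ² - 17λ + 68).
Step 3 — remaining eigenvalues from the quadratic λ² - 17λ + 68 = 0:
  Δ = 17² - 4·68 = 289 - 272 = 17,  λ = (17 ± √17)/2 = (17 ± 4.1231)/2 ≈ 10.5616 or 6.4384.
  Sorted: λ_1 = 10.5616,  λ_2 = 8,  λ_3 = 6.4384  (check: sum = 25 = tr ✓).

Step 4 — unit eigenvector for λ_1 ≈ 10.5616: v spans the null space of (Sigma - λ_1 I), whose rows are
  r_1 = (-2.5616, 0, -2),  r_2 = (0, -2.5616, 0),  r_3 = (-2, 0, -1.5616).
  v is orthogonal to every row, so take v ∝ r_1 × r_2 = ((0)·(0) - (-2)·(-2.5616), (-2)·(0) - (-2.5616)·(0), (-2.5616)·(-2.5616) - (0)·(0)) ≈ (-5.1231, 0, 6.5616).
  Rescale (multiply by -1 so the first nonzero entry is positive): u = (5.1231, 0, -6.5616).
  ||u|| = √((5.1231)² + (0)² + (-6.5616)²) = √(69.3002) ≈ 8.3247,  v_1 = u/||u|| ≈ (0.6154, 0, -0.7882) (||v_1|| = 1).

λ_1 = 10.5616,  λ_2 = 8,  λ_3 = 6.4384;  v_1 ≈ (0.6154, 0, -0.7882)


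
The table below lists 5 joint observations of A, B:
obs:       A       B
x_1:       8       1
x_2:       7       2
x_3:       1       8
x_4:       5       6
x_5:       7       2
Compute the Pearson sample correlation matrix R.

Step 1 — column means:
  mean(A) = (8 + 7 + 1 + 5 + 7) / 5 = 28/5 = 5.6
  mean(B) = (1 + 2 + 8 + 6 + 2) / 5 = 19/5 = 3.8

Step 2 — sample variances and covariances s[i,j] = (1/(n-1)) · Σ_k (x_{k,i} - mean_i) · (x_{k,j} - mean_j), with n-1 = 4:
  s[A,A] = ((2.4)·(2.4) + (1.4)·(1.4) + (-4.6)·(-4.6) + (-0.6)·(-0.6) + (1.4)·(1.4)) / 4 = 31.2/4 = 7.8
  s[A,B] = ((2.4)·(-2.8) + (1.4)·(-1.8) + (-4.6)·(4.2) + (-0.6)·(2.2) + (1.4)·(-1.8)) / 4 = -32.4/4 = -8.1
  s[B,B] = ((-2.8)·(-2.8) + (-1.8)·(-1.8) + (4.2)·(4.2) + (2.2)·(2.2) + (-1.8)·(-1.8)) / 4 = 36.8/4 = 9.2
  Sample standard deviations s_i = √(s[i,i]):
  s(A) = √(7.8) = 2.7928
  s(B) = √(9.2) = 3.0332

Step 3 — r_{ij} = s_{ij} / (s_i · s_j):
  r[A,A] = 1 (diagonal).
  r[A,B] = -8.1 / (2.7928 · 3.0332) = -8.1 / 8.4711 = -0.9562
  r[B,B] = 1 (diagonal).

R is symmetric with unit diagonal. Assembling:

R = [[1, -0.9562],
 [-0.9562, 1]]


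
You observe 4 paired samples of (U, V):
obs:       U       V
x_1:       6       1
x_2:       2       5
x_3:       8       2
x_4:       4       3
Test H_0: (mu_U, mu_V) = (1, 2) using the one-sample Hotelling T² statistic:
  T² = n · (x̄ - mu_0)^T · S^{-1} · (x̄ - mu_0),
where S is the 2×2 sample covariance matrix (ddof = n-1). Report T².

Step 1 — sample mean vector:
  mean(U) = (6 + 2 + 8 + 4) / 4 = 20/4 = 5
  mean(V) = (1 + 5 + 2 + 3) / 4 = 11/4 = 2.75
  x̄ = (5, 2.75),  deviation x̄ - mu_0 = (5, 2.75) - (1, 2) = (4, 0.75).

Step 2 — sample covariance matrix, S[i,j] = (1/(n-1)) · Σ_k (x_{k,i} - mean_i) · (x_{k,j} - mean_j), divisor n-1 = 3:
  S[U,U] = ((1)·(1) + (-3)·(-3) + (3)·(3) + (-1)·(-1)) / 3 = 20/3 = 6.6667
  S[U,V] = ((1)·(-1.75) + (-3)·(2.25) + (3)·(-0.75) + (-1)·(0.25)) / 3 = -11/3 = -3.6667
  S[V,V] = ((-1.75)·(-1.75) + (2.25)·(2.25) + (-0.75)·(-0.75) + (0.25)·(0.25)) / 3 = 8.75/3 = 2.9167
  S = [[6.6667, -3.6667],
 [-3.6667, 2.9167]].

Step 3 — invert S. det(S) = 6.6667·2.9167 - (-3.6667)² = 6.
  S^{-1} = (1/det) · [[d, -b], [-b, a]] = [[0.4861, 0.6111],
 [0.6111, 1.1111]].

Step 4 — quadratic form (x̄ - mu_0)^T · S^{-1} · (x̄ - mu_0):
  S^{-1} · (x̄ - mu_0) = (2.4028, 3.2778),
  (x̄ - mu_0)^T · [...] = (4)·(2.4028) + (0.75)·(3.2778) = 12.0694.

Step 5 — scale by n: T² = 4 · 12.0694 = 48.2778.

T² ≈ 48.2778


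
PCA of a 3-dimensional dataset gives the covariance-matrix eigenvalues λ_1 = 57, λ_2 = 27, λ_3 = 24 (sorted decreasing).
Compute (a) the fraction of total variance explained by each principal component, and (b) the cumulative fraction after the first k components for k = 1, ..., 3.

Step 1 — total variance = trace(Sigma) = Σ λ_i = 57 + 27 + 24 = 108.

Step 2 — fraction explained by component i = λ_i / Σ λ:
  PC1: 57/108 = 0.5278
  PC2: 27/108 = 0.25
  PC3: 24/108 = 0.2222

Step 3 — cumulative fraction after k components = (λ_1 + ... + λ_k) / Σ λ:
  k = 1: 57/108 = 0.5278
  k = 2: (57 + 27)/108 = 84/108 = 0.7778
  k = 3: (57 + 27 + 24)/108 = 108/108 = 1

Summary (fraction, with percent):

explained: PC1 0.5278 (52.78%), PC2 0.25 (25%), PC3 0.2222 (22.22%);  cumulative: 0.5278, 0.7778, 1


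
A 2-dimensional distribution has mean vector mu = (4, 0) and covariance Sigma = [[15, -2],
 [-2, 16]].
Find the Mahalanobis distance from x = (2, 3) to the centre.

Step 1 — centre the observation: (x - mu) = (-2, 3).

Step 2 — invert Sigma. det(Sigma) = 15·16 - (-2)² = 236.
  Sigma^{-1} = (1/det) · [[d, -b], [-b, a]] = [[0.0678, 0.0085],
 [0.0085, 0.0636]].

Step 3 — form the quadratic (x - mu)^T · Sigma^{-1} · (x - mu):
  Sigma^{-1} · (x - mu) = (-0.1102, 0.1737).
  (x - mu)^T · [Sigma^{-1} · (x - mu)] = (-2)·(-0.1102) + (3)·(0.1737) = 0.7415.

Step 4 — take square root: d = √(0.7415) ≈ 0.8611.

d(x, mu) = √(0.7415) ≈ 0.8611


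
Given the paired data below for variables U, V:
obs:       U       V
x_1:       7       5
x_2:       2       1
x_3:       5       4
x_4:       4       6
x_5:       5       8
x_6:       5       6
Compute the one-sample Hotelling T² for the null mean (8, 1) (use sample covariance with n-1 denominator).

Step 1 — sample mean vector:
  mean(U) = (7 + 2 + 5 + 4 + 5 + 5) / 6 = 28/6 = 4.6667
  mean(V) = (5 + 1 + 4 + 6 + 8 + 6) / 6 = 30/6 = 5
  x̄ = (4.6667, 5),  deviation x̄ - mu_0 = (4.6667, 5) - (8, 1) = (-3.3333, 4).

Step 2 — sample covariance matrix, S[i,j] = (1/(n-1)) · Σ_k (x_{k,i} - mean_i) · (x_{k,j} - mean_j), divisor n-1 = 5:
  S[U,U] = ((2.3333)·(2.3333) + (-2.6667)·(-2.6667) + (0.3333)·(0.3333) + (-0.6667)·(-0.6667) + (0.3333)·(0.3333) + (0.3333)·(0.3333)) / 5 = 13.3333/5 = 2.6667
  S[U,V] = ((2.3333)·(0) + (-2.6667)·(-4) + (0.3333)·(-1) + (-0.6667)·(1) + (0.3333)·(3) + (0.3333)·(1)) / 5 = 11/5 = 2.2
  S[V,V] = ((0)·(0) + (-4)·(-4) + (-1)·(-1) + (1)·(1) + (3)·(3) + (1)·(1)) / 5 = 28/5 = 5.6
  S = [[2.6667, 2.2],
 [2.2, 5.6]].

Step 3 — invert S. det(S) = 2.6667·5.6 - (2.2)² = 10.0933.
  S^{-1} = (1/det) · [[d, -b], [-b, a]] = [[0.5548, -0.218],
 [-0.218, 0.2642]].

Step 4 — quadratic form (x̄ - mu_0)^T · S^{-1} · (x̄ - mu_0):
  S^{-1} · (x̄ - mu_0) = (-2.7213, 1.7834),
  (x̄ - mu_0)^T · [...] = (-3.3333)·(-2.7213) + (4)·(1.7834) = 16.2043.

Step 5 — scale by n: T² = 6 · 16.2043 = 97.2259.

T² ≈ 97.2259


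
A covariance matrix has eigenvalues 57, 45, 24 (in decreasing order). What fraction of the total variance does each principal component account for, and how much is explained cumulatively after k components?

Step 1 — total variance = trace(Sigma) = Σ λ_i = 57 + 45 + 24 = 126.

Step 2 — fraction explained by component i = λ_i / Σ λ:
  PC1: 57/126 = 0.4524
  PC2: 45/126 = 0.3571
  PC3: 24/126 = 0.1905

Step 3 — cumulative fraction after k components = (λ_1 + ... + λ_k) / Σ λ:
  k = 1: 57/126 = 0.4524
  k = 2: (57 + 45)/126 = 102/126 = 0.8095
  k = 3: (57 + 45 + 24)/126 = 126/126 = 1

Summary (fraction, with percent):

explained: PC1 0.4524 (45.24%), PC2 0.3571 (35.71%), PC3 0.1905 (19.05%);  cumulative: 0.4524, 0.8095, 1


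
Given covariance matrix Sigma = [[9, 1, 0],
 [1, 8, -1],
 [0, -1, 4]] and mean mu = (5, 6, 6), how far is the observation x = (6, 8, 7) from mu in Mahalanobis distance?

Step 1 — centre the observation: (x - mu) = (1, 2, 1).

Step 2 — invert Sigma (cofactor / det for 3×3, or solve directly):
  Sigma^{-1} = [[0.1127, -0.0145, -0.0036],
 [-0.0145, 0.1309, 0.0327],
 [-0.0036, 0.0327, 0.2582]].

Step 3 — form the quadratic (x - mu)^T · Sigma^{-1} · (x - mu):
  Sigma^{-1} · (x - mu) = (0.08, 0.28, 0.32).
  (x - mu)^T · [Sigma^{-1} · (x - mu)] = (1)·(0.08) + (2)·(0.28) + (1)·(0.32) = 0.96.

Step 4 — take square root: d = √(0.96) ≈ 0.9798.

d(x, mu) = √(0.96) ≈ 0.9798


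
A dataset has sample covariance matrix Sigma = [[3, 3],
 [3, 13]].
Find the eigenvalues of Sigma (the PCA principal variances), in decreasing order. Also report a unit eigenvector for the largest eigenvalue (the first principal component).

Step 1 — characteristic polynomial of 2×2 Sigma:
  det(Sigma - λI) = λ² - trace · λ + det = 0.
  trace = 3 + 13 = 16, det = 3·13 - (3)² = 30.
Step 2 — discriminant:
  Δ = trace² - 4·det = 256 - 120 = 136.
Step 3 — eigenvalues:
  λ = (trace ± √Δ)/2 = (16 ± 11.6619)/2,
  λ_1 = 13.831,  λ_2 = 2.169.

Step 4 — unit eigenvector for λ_1: solve (Sigma - λ_1 I)v = 0. First row:
  (3 - 13.831)·v_x + (3)·v_y = 0, i.e. (-10.831)·v_x + (3)·v_y = 0,
  so v ∝ (b, λ_1 - a) = (3, 10.831) = u.
  ||u|| = √((3)² + (10.831)²) = √(126.3095) ≈ 11.2388,
  v_1 = u/||u|| ≈ (0.2669, 0.9637) (||v_1|| = 1).

λ_1 = 13.831,  λ_2 = 2.169;  v_1 ≈ (0.2669, 0.9637)


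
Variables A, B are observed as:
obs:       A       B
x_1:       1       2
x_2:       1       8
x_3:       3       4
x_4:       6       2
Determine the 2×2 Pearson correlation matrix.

Step 1 — column means:
  mean(A) = (1 + 1 + 3 + 6) / 4 = 11/4 = 2.75
  mean(B) = (2 + 8 + 4 + 2) / 4 = 16/4 = 4

Step 2 — sample variances and covariances s[i,j] = (1/(n-1)) · Σ_k (x_{k,i} - mean_i) · (x_{k,j} - mean_j), with n-1 = 3:
  s[A,A] = ((-1.75)·(-1.75) + (-1.75)·(-1.75) + (0.25)·(0.25) + (3.25)·(3.25)) / 3 = 16.75/3 = 5.5833
  s[A,B] = ((-1.75)·(-2) + (-1.75)·(4) + (0.25)·(0) + (3.25)·(-2)) / 3 = -10/3 = -3.3333
  s[B,B] = ((-2)·(-2) + (4)·(4) + (0)·(0) + (-2)·(-2)) / 3 = 24/3 = 8
  Sample standard deviations s_i = √(s[i,i]):
  s(A) = √(5.5833) = 2.3629
  s(B) = √(8) = 2.8284

Step 3 — r_{ij} = s_{ij} / (s_i · s_j):
  r[A,A] = 1 (diagonal).
  r[A,B] = -3.3333 / (2.3629 · 2.8284) = -3.3333 / 6.6833 = -0.4988
  r[B,B] = 1 (diagonal).

R is symmetric with unit diagonal. Assembling:

R = [[1, -0.4988],
 [-0.4988, 1]]


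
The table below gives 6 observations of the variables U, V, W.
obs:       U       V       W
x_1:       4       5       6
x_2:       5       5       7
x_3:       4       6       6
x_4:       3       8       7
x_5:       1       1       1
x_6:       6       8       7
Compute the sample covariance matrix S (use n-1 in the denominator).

Step 1 — column means:
  mean(U) = (4 + 5 + 4 + 3 + 1 + 6) / 6 = 23/6 = 3.8333
  mean(V) = (5 + 5 + 6 + 8 + 1 + 8) / 6 = 33/6 = 5.5
  mean(W) = (6 + 7 + 6 + 7 + 1 + 7) / 6 = 34/6 = 5.6667

Step 2 — sample covariance S[i,j] = (1/(n-1)) · Σ_k (x_{k,i} - mean_i) · (x_{k,j} - mean_j), with n-1 = 5.
  S[U,U] = ((0.1667)·(0.1667) + (1.1667)·(1.1667) + (0.1667)·(0.1667) + (-0.8333)·(-0.8333) + (-2.8333)·(-2.8333) + (2.1667)·(2.1667)) / 5 = 14.8333/5 = 2.9667
  S[U,V] = ((0.1667)·(-0.5) + (1.1667)·(-0.5) + (0.1667)·(0.5) + (-0.8333)·(2.5) + (-2.8333)·(-4.5) + (2.1667)·(2.5)) / 5 = 15.5/5 = 3.1
  S[U,W] = ((0.1667)·(0.3333) + (1.1667)·(1.3333) + (0.1667)·(0.3333) + (-0.8333)·(1.3333) + (-2.8333)·(-4.6667) + (2.1667)·(1.3333)) / 5 = 16.6667/5 = 3.3333
  S[V,V] = ((-0.5)·(-0.5) + (-0.5)·(-0.5) + (0.5)·(0.5) + (2.5)·(2.5) + (-4.5)·(-4.5) + (2.5)·(2.5)) / 5 = 33.5/5 = 6.7
  S[V,W] = ((-0.5)·(0.3333) + (-0.5)·(1.3333) + (0.5)·(0.3333) + (2.5)·(1.3333) + (-4.5)·(-4.6667) + (2.5)·(1.3333)) / 5 = 27/5 = 5.4
  S[W,W] = ((0.3333)·(0.3333) + (1.3333)·(1.3333) + (0.3333)·(0.3333) + (1.3333)·(1.3333) + (-4.6667)·(-4.6667) + (1.3333)·(1.3333)) / 5 = 27.3333/5 = 5.4667

S is symmetric (S[j,i] = S[i,j]). Assembling:

S = [[2.9667, 3.1, 3.3333],
 [3.1, 6.7, 5.4],
 [3.3333, 5.4, 5.4667]]


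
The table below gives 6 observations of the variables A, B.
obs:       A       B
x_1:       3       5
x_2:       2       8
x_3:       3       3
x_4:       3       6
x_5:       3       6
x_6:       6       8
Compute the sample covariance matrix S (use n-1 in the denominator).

Step 1 — column means:
  mean(A) = (3 + 2 + 3 + 3 + 3 + 6) / 6 = 20/6 = 3.3333
  mean(B) = (5 + 8 + 3 + 6 + 6 + 8) / 6 = 36/6 = 6

Step 2 — sample covariance S[i,j] = (1/(n-1)) · Σ_k (x_{k,i} - mean_i) · (x_{k,j} - mean_j), with n-1 = 5.
  S[A,A] = ((-0.3333)·(-0.3333) + (-1.3333)·(-1.3333) + (-0.3333)·(-0.3333) + (-0.3333)·(-0.3333) + (-0.3333)·(-0.3333) + (2.6667)·(2.6667)) / 5 = 9.3333/5 = 1.8667
  S[A,B] = ((-0.3333)·(-1) + (-1.3333)·(2) + (-0.3333)·(-3) + (-0.3333)·(0) + (-0.3333)·(0) + (2.6667)·(2)) / 5 = 4/5 = 0.8
  S[B,B] = ((-1)·(-1) + (2)·(2) + (-3)·(-3) + (0)·(0) + (0)·(0) + (2)·(2)) / 5 = 18/5 = 3.6

S is symmetric (S[j,i] = S[i,j]). Assembling:

S = [[1.8667, 0.8],
 [0.8, 3.6]]


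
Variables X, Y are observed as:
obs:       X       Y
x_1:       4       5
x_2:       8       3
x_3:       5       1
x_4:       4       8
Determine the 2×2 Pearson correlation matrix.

Step 1 — column means:
  mean(X) = (4 + 8 + 5 + 4) / 4 = 21/4 = 5.25
  mean(Y) = (5 + 3 + 1 + 8) / 4 = 17/4 = 4.25

Step 2 — sample variances and covariances s[i,j] = (1/(n-1)) · Σ_k (x_{k,i} - mean_i) · (x_{k,j} - mean_j), with n-1 = 3:
  s[X,X] = ((-1.25)·(-1.25) + (2.75)·(2.75) + (-0.25)·(-0.25) + (-1.25)·(-1.25)) / 3 = 10.75/3 = 3.5833
  s[X,Y] = ((-1.25)·(0.75) + (2.75)·(-1.25) + (-0.25)·(-3.25) + (-1.25)·(3.75)) / 3 = -8.25/3 = -2.75
  s[Y,Y] = ((0.75)·(0.75) + (-1.25)·(-1.25) + (-3.25)·(-3.25) + (3.75)·(3.75)) / 3 = 26.75/3 = 8.9167
  Sample standard deviations s_i = √(s[i,i]):
  s(X) = √(3.5833) = 1.893
  s(Y) = √(8.9167) = 2.9861

Step 3 — r_{ij} = s_{ij} / (s_i · s_j):
  r[X,X] = 1 (diagonal).
  r[X,Y] = -2.75 / (1.893 · 2.9861) = -2.75 / 5.6526 = -0.4865
  r[Y,Y] = 1 (diagonal).

R is symmetric with unit diagonal. Assembling:

R = [[1, -0.4865],
 [-0.4865, 1]]


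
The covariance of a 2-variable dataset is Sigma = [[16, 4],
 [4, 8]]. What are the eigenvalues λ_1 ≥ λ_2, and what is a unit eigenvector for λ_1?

Step 1 — characteristic polynomial of 2×2 Sigma:
  det(Sigma - λI) = λ² - trace · λ + det = 0.
  trace = 16 + 8 = 24, det = 16·8 - (4)² = 112.
Step 2 — discriminant:
  Δ = trace² - 4·det = 576 - 448 = 128.
Step 3 — eigenvalues:
  λ = (trace ± √Δ)/2 = (24 ± 11.3137)/2,
  λ_1 = 17.6569,  λ_2 = 6.3431.

Step 4 — unit eigenvector for λ_1: solve (Sigma - λ_1 I)v = 0. First row:
  (16 - 17.6569)·v_x + (4)·v_y = 0, i.e. (-1.6569)·v_x + (4)·v_y = 0,
  so v ∝ (b, λ_1 - a) = (4, 1.6569) = u.
  ||u|| = √((4)² + (1.6569)²) = √(18.7452) ≈ 4.3296,
  v_1 = u/||u|| ≈ (0.9239, 0.3827) (||v_1|| = 1).

λ_1 = 17.6569,  λ_2 = 6.3431;  v_1 ≈ (0.9239, 0.3827)


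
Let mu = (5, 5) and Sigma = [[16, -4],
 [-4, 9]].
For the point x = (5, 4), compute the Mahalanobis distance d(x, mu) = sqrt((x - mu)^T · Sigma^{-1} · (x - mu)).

Step 1 — centre the observation: (x - mu) = (0, -1).

Step 2 — invert Sigma. det(Sigma) = 16·9 - (-4)² = 128.
  Sigma^{-1} = (1/det) · [[d, -b], [-b, a]] = [[0.0703, 0.0312],
 [0.0312, 0.125]].

Step 3 — form the quadratic (x - mu)^T · Sigma^{-1} · (x - mu):
  Sigma^{-1} · (x - mu) = (-0.0312, -0.125).
  (x - mu)^T · [Sigma^{-1} · (x - mu)] = (0)·(-0.0312) + (-1)·(-0.125) = 0.125.

Step 4 — take square root: d = √(0.125) ≈ 0.3536.

d(x, mu) = √(0.125) ≈ 0.3536


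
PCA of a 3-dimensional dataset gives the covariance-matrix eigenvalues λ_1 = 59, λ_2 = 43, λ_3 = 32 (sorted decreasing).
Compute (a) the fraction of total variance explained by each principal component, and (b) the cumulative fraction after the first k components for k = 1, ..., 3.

Step 1 — total variance = trace(Sigma) = Σ λ_i = 59 + 43 + 32 = 134.

Step 2 — fraction explained by component i = λ_i / Σ λ:
  PC1: 59/134 = 0.4403
  PC2: 43/134 = 0.3209
  PC3: 32/134 = 0.2388

Step 3 — cumulative fraction after k components = (λ_1 + ... + λ_k) / Σ λ:
  k = 1: 59/134 = 0.4403
  k = 2: (59 + 43)/134 = 102/134 = 0.7612
  k = 3: (59 + 43 + 32)/134 = 134/134 = 1

Summary (fraction, with percent):

explained: PC1 0.4403 (44.03%), PC2 0.3209 (32.09%), PC3 0.2388 (23.88%);  cumulative: 0.4403, 0.7612, 1


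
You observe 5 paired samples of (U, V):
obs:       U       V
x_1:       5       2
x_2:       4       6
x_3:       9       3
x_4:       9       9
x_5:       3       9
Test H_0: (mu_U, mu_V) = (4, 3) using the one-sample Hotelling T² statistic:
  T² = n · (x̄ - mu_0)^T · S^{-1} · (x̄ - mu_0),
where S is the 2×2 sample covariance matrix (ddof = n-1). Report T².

Step 1 — sample mean vector:
  mean(U) = (5 + 4 + 9 + 9 + 3) / 5 = 30/5 = 6
  mean(V) = (2 + 6 + 3 + 9 + 9) / 5 = 29/5 = 5.8
  x̄ = (6, 5.8),  deviation x̄ - mu_0 = (6, 5.8) - (4, 3) = (2, 2.8).

Step 2 — sample covariance matrix, S[i,j] = (1/(n-1)) · Σ_k (x_{k,i} - mean_i) · (x_{k,j} - mean_j), divisor n-1 = 4:
  S[U,U] = ((-1)·(-1) + (-2)·(-2) + (3)·(3) + (3)·(3) + (-3)·(-3)) / 4 = 32/4 = 8
  S[U,V] = ((-1)·(-3.8) + (-2)·(0.2) + (3)·(-2.8) + (3)·(3.2) + (-3)·(3.2)) / 4 = -5/4 = -1.25
  S[V,V] = ((-3.8)·(-3.8) + (0.2)·(0.2) + (-2.8)·(-2.8) + (3.2)·(3.2) + (3.2)·(3.2)) / 4 = 42.8/4 = 10.7
  S = [[8, -1.25],
 [-1.25, 10.7]].

Step 3 — invert S. det(S) = 8·10.7 - (-1.25)² = 84.0375.
  S^{-1} = (1/det) · [[d, -b], [-b, a]] = [[0.1273, 0.0149],
 [0.0149, 0.0952]].

Step 4 — quadratic form (x̄ - mu_0)^T · S^{-1} · (x̄ - mu_0):
  S^{-1} · (x̄ - mu_0) = (0.2963, 0.2963),
  (x̄ - mu_0)^T · [...] = (2)·(0.2963) + (2.8)·(0.2963) = 1.4222.

Step 5 — scale by n: T² = 5 · 1.4222 = 7.1111.

T² ≈ 7.1111


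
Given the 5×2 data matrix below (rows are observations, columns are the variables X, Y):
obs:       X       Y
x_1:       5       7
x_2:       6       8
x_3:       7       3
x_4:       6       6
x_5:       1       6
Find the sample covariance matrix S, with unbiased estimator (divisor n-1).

Step 1 — column means:
  mean(X) = (5 + 6 + 7 + 6 + 1) / 5 = 25/5 = 5
  mean(Y) = (7 + 8 + 3 + 6 + 6) / 5 = 30/5 = 6

Step 2 — sample covariance S[i,j] = (1/(n-1)) · Σ_k (x_{k,i} - mean_i) · (x_{k,j} - mean_j), with n-1 = 4.
  S[X,X] = ((0)·(0) + (1)·(1) + (2)·(2) + (1)·(1) + (-4)·(-4)) / 4 = 22/4 = 5.5
  S[X,Y] = ((0)·(1) + (1)·(2) + (2)·(-3) + (1)·(0) + (-4)·(0)) / 4 = -4/4 = -1
  S[Y,Y] = ((1)·(1) + (2)·(2) + (-3)·(-3) + (0)·(0) + (0)·(0)) / 4 = 14/4 = 3.5

S is symmetric (S[j,i] = S[i,j]). Assembling:

S = [[5.5, -1],
 [-1, 3.5]]


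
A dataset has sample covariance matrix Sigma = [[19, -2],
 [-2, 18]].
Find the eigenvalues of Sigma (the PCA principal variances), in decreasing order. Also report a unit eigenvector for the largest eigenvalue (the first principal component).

Step 1 — characteristic polynomial of 2×2 Sigma:
  det(Sigma - λI) = λ² - trace · λ + det = 0.
  trace = 19 + 18 = 37, det = 19·18 - (-2)² = 338.
Step 2 — discriminant:
  Δ = trace² - 4·det = 1369 - 1352 = 17.
Step 3 — eigenvalues:
  λ = (trace ± √Δ)/2 = (37 ± 4.1231)/2,
  λ_1 = 20.5616,  λ_2 = 16.4384.

Step 4 — unit eigenvector for λ_1: solve (Sigma - λ_1 I)v = 0. First row:
  (19 - 20.5616)·v_x + (-2)·v_y = 0, i.e. (-1.5616)·v_x + (-2)·v_y = 0,
  so v ∝ (b, λ_1 - a) = (-2, 1.5616); multiply by -1 so the first entry is positive: u = (2, -1.5616).
  ||u|| = √((2)² + (-1.5616)²) = √(6.4384) ≈ 2.5374,
  v_1 = u/||u|| ≈ (0.7882, -0.6154) (||v_1|| = 1).

λ_1 = 20.5616,  λ_2 = 16.4384;  v_1 ≈ (0.7882, -0.6154)


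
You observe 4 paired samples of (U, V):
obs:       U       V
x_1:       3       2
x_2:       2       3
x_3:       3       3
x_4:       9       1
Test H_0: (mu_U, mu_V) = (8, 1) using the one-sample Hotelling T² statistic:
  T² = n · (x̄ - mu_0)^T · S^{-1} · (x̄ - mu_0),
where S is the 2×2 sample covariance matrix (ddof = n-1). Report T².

Step 1 — sample mean vector:
  mean(U) = (3 + 2 + 3 + 9) / 4 = 17/4 = 4.25
  mean(V) = (2 + 3 + 3 + 1) / 4 = 9/4 = 2.25
  x̄ = (4.25, 2.25),  deviation x̄ - mu_0 = (4.25, 2.25) - (8, 1) = (-3.75, 1.25).

Step 2 — sample covariance matrix, S[i,j] = (1/(n-1)) · Σ_k (x_{k,i} - mean_i) · (x_{k,j} - mean_j), divisor n-1 = 3:
  S[U,U] = ((-1.25)·(-1.25) + (-2.25)·(-2.25) + (-1.25)·(-1.25) + (4.75)·(4.75)) / 3 = 30.75/3 = 10.25
  S[U,V] = ((-1.25)·(-0.25) + (-2.25)·(0.75) + (-1.25)·(0.75) + (4.75)·(-1.25)) / 3 = -8.25/3 = -2.75
  S[V,V] = ((-0.25)·(-0.25) + (0.75)·(0.75) + (0.75)·(0.75) + (-1.25)·(-1.25)) / 3 = 2.75/3 = 0.9167
  S = [[10.25, -2.75],
 [-2.75, 0.9167]].

Step 3 — invert S. det(S) = 10.25·0.9167 - (-2.75)² = 1.8333.
  S^{-1} = (1/det) · [[d, -b], [-b, a]] = [[0.5, 1.5],
 [1.5, 5.5909]].

Step 4 — quadratic form (x̄ - mu_0)^T · S^{-1} · (x̄ - mu_0):
  S^{-1} · (x̄ - mu_0) = (0, 1.3636),
  (x̄ - mu_0)^T · [...] = (-3.75)·(0) + (1.25)·(1.3636) = 1.7045.

Step 5 — scale by n: T² = 4 · 1.7045 = 6.8182.

T² ≈ 6.8182


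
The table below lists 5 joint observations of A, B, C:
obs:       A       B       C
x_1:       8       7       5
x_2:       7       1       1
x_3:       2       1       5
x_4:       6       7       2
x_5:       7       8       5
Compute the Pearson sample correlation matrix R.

Step 1 — column means:
  mean(A) = (8 + 7 + 2 + 6 + 7) / 5 = 30/5 = 6
  mean(B) = (7 + 1 + 1 + 7 + 8) / 5 = 24/5 = 4.8
  mean(C) = (5 + 1 + 5 + 2 + 5) / 5 = 18/5 = 3.6

Step 2 — sample variances and covariances s[i,j] = (1/(n-1)) · Σ_k (x_{k,i} - mean_i) · (x_{k,j} - mean_j), with n-1 = 4:
  s[A,A] = ((2)·(2) + (1)·(1) + (-4)·(-4) + (0)·(0) + (1)·(1)) / 4 = 22/4 = 5.5
  s[A,B] = ((2)·(2.2) + (1)·(-3.8) + (-4)·(-3.8) + (0)·(2.2) + (1)·(3.2)) / 4 = 19/4 = 4.75
  s[A,C] = ((2)·(1.4) + (1)·(-2.6) + (-4)·(1.4) + (0)·(-1.6) + (1)·(1.4)) / 4 = -4/4 = -1
  s[B,B] = ((2.2)·(2.2) + (-3.8)·(-3.8) + (-3.8)·(-3.8) + (2.2)·(2.2) + (3.2)·(3.2)) / 4 = 48.8/4 = 12.2
  s[B,C] = ((2.2)·(1.4) + (-3.8)·(-2.6) + (-3.8)·(1.4) + (2.2)·(-1.6) + (3.2)·(1.4)) / 4 = 8.6/4 = 2.15
  s[C,C] = ((1.4)·(1.4) + (-2.6)·(-2.6) + (1.4)·(1.4) + (-1.6)·(-1.6) + (1.4)·(1.4)) / 4 = 15.2/4 = 3.8
  Sample standard deviations s_i = √(s[i,i]):
  s(A) = √(5.5) = 2.3452
  s(B) = √(12.2) = 3.4928
  s(C) = √(3.8) = 1.9494

Step 3 — r_{ij} = s_{ij} / (s_i · s_j):
  r[A,A] = 1 (diagonal).
  r[A,B] = 4.75 / (2.3452 · 3.4928) = 4.75 / 8.1915 = 0.5799
  r[A,C] = -1 / (2.3452 · 1.9494) = -1 / 4.5717 = -0.2187
  r[B,B] = 1 (diagonal).
  r[B,C] = 2.15 / (3.4928 · 1.9494) = 2.15 / 6.8088 = 0.3158
  r[C,C] = 1 (diagonal).

R is symmetric with unit diagonal. Assembling:

R = [[1, 0.5799, -0.2187],
 [0.5799, 1, 0.3158],
 [-0.2187, 0.3158, 1]]
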